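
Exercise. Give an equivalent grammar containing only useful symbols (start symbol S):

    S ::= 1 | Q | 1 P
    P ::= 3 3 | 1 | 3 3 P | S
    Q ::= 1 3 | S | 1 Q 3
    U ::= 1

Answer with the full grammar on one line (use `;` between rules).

Generating nonterminals: {P, Q, S, U}.
Reachable from S after that: {P, Q, S}.
Removed useless symbols: {U} and every production mentioning them.

S ::= 1 | Q | 1 P; P ::= 3 3 | 1 | 3 3 P | S; Q ::= 1 3 | S | 1 Q 3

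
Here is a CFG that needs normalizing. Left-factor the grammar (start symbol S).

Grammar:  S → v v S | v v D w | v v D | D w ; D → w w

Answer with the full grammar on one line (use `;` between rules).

S → D w | v v S'; D → w w; S' → S | D S''; S'' → w | ε

S has alternatives sharing prefix 'v v': factor to S → v v S' with S' → S | D w | D.
S' has alternatives sharing prefix 'D': factor to S' → D S'' with S'' → w | ε.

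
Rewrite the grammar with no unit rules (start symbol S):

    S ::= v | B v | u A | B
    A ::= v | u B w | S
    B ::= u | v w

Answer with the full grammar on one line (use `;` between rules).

Unit pairs: A ⇒* {B, S}; S ⇒* {B}.
For each unit pair (A, B), copy every non-unit production of B to A, then drop all unit productions.

S ::= u | v w | v | B v | u A; A ::= u | v w | v | B v | u A | u B w; B ::= u | v w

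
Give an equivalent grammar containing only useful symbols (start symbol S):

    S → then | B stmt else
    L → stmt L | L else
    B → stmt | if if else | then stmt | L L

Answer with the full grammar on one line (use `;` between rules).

S → then | B stmt else; B → stmt | if if else | then stmt

Generating nonterminals: {B, S}.
Reachable from S after that: {B, S}.
Removed useless symbols: {L} and every production mentioning them.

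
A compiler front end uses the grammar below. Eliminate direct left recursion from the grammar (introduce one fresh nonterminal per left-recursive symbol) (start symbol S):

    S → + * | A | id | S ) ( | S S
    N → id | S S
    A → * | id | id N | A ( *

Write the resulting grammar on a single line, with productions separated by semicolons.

S → + * S' | A S' | id S'; N → id | S S; A → * A' | id A' | id N A'; S' → ) ( S' | S S' | ε; A' → ( * A' | ε

Left recursion appears on S, A.
For S: α = {) (, S}, β = {+ *, A, id}. Rewrite as S → β S' and S' → α S' | ε.
For A: α = {( *}, β = {*, id, id N}. Rewrite as A → β A' and A' → α A' | ε.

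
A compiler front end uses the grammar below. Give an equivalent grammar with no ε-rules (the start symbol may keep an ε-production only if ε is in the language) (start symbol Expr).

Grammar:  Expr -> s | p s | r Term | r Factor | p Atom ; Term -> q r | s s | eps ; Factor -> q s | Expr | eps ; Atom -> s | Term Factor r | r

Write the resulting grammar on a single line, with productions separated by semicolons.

Expr -> s | p s | r Term | r | r Factor | p Atom; Term -> q r | s s; Factor -> q s | Expr; Atom -> s | Term Factor r | Term r | Factor r | r

Nullable nonterminals: {Factor, Term}.
ε ∉ L(G), so no ε-production is kept.
Expand every rule over subsets of its nullable positions: Expr → r Term gives r Term | r. Atom → Term Factor r gives Term Factor r | Term r | Factor r | r.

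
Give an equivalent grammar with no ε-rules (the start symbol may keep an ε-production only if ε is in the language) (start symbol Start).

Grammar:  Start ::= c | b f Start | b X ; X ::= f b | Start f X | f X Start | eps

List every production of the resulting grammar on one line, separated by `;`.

Nullable set = {X}.
ε ∉ L(G), so no ε-production is kept.
Add the nullable-subset variants: Start → b X gives b X | b. X → Start f X gives Start f X | Start f. X → f X Start gives f X Start | f Start.

Start ::= c | b f Start | b X | b; X ::= f b | Start f X | Start f | f X Start | f Start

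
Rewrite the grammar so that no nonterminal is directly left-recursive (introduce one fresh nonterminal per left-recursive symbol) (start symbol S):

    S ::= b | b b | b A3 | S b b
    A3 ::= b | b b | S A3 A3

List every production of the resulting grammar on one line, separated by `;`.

Left recursion appears on S.
For S: α = {b b}, β = {b, b b, b A3}. Rewrite as S → β S' and S' → α S' | ε.

S ::= b S' | b b S' | b A3 S'; A3 ::= b | b b | S A3 A3; S' ::= b b S' | ε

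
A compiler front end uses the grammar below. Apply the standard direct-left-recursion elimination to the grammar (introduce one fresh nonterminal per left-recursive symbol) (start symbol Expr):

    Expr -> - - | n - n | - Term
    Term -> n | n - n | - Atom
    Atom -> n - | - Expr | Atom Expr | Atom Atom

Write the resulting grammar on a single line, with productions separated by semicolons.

Directly left-recursive nonterminal: Atom.
For Atom: α = {Expr, Atom}, β = {n -, - Expr}. Rewrite as Atom → β Atom1 and Atom1 → α Atom1 | ε.

Expr -> - - | n - n | - Term; Term -> n | n - n | - Atom; Atom -> n - Atom1 | - Expr Atom1; Atom1 -> Expr Atom1 | Atom Atom1 | ε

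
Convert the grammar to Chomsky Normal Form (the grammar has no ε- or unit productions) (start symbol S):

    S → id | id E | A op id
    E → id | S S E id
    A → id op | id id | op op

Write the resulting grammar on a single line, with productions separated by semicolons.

S → id | X1 E | A Y1; E → id | S Y2; A → X1 X2 | X1 X1 | X2 X2; X1 → id; X2 → op; Y1 → X2 X1; Y2 → S Y3; Y3 → E X1

Introduce a nonterminal for each terminal appearing in a rule of length ≥ 2: X1 → id, X2 → op.
Binarize each right-hand side of length ≥ 3 by chaining fresh nonterminals (Y1, Y2, …): affected rules were S → A X2 X1; E → S S E X1.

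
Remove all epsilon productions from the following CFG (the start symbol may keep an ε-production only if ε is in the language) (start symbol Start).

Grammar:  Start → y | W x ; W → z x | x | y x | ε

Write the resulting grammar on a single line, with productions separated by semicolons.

Start → y | W x | x; W → z x | x | y x

Nullable nonterminals: {W}.
ε ∉ L(G), so no ε-production is kept.
Expand every rule over subsets of its nullable positions: Start → W x gives W x | x.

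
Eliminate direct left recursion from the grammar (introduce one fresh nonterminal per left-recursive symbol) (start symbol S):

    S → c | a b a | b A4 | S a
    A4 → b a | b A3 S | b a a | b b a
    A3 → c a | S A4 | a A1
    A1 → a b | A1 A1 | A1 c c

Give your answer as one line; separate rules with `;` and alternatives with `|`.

Directly left-recursive nonterminals: S, A1.
For S: α = {a}, β = {c, a b a, b A4}. Rewrite as S → β S' and S' → α S' | ε.
For A1: α = {A1, c c}, β = {a b}. Rewrite as A1 → β A1' and A1' → α A1' | ε.

S → c S' | a b a S' | b A4 S'; A4 → b a | b A3 S | b a a | b b a; A3 → c a | S A4 | a A1; A1 → a b A1'; S' → a S' | epsilon; A1' → A1 A1' | c c A1' | epsilon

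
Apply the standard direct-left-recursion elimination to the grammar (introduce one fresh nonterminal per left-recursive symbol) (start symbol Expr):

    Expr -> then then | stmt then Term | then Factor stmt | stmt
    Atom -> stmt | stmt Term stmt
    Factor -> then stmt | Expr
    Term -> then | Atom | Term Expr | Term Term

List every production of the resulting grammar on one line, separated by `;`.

Expr -> then then | stmt then Term | then Factor stmt | stmt; Atom -> stmt | stmt Term stmt; Factor -> then stmt | Expr; Term -> then Term1 | Atom Term1; Term1 -> Expr Term1 | Term Term1 | epsilon

Directly left-recursive nonterminal: Term.
For Term: α = {Expr, Term}, β = {then, Atom}. Rewrite as Term → β Term1 and Term1 → α Term1 | ε.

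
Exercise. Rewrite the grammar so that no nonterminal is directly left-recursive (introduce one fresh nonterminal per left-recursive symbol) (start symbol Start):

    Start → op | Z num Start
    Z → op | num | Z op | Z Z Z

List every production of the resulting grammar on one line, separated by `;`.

Z is directly left-recursive.
For Z: α = {op, Z Z}, β = {op, num}. Rewrite as Z → β Z1 and Z1 → α Z1 | ε.

Start → op | Z num Start; Z → op Z1 | num Z1; Z1 → op Z1 | Z Z Z1 | ε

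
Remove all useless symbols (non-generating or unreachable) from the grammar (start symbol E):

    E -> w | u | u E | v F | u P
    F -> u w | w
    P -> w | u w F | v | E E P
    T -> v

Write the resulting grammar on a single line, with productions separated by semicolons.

E -> w | u | u E | v F | u P; F -> u w | w; P -> w | u w F | v | E E P

Generating nonterminals: {E, F, P, T}.
Reachable from E after that: {E, F, P}.
Removed useless symbols: {T} and every production mentioning them.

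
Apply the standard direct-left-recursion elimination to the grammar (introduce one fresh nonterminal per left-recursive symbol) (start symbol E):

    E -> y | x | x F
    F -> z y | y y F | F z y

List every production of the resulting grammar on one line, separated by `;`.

Directly left-recursive nonterminal: F.
For F: α = {z y}, β = {z y, y y F}. Rewrite as F → β F' and F' → α F' | ε.

E -> y | x | x F; F -> z y F' | y y F F'; F' -> z y F' | ε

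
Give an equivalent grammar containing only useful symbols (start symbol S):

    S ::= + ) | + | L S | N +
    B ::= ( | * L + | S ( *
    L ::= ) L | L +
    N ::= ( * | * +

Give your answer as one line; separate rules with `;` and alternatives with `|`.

S ::= + ) | + | N +; N ::= ( * | * +

Generating nonterminals: {B, N, S}.
Reachable from S after that: {N, S}.
Removed useless symbols: {B, L} and every production mentioning them.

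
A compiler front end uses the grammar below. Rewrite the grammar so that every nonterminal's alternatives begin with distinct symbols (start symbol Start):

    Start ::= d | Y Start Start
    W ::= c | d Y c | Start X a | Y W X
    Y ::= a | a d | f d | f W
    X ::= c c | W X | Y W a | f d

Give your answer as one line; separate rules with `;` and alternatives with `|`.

Start ::= d | Y Start Start; W ::= c | d Y c | Start X a | Y W X; Y ::= a Y1 | f Y2; X ::= c c | W X | Y W a | f d; Y1 ::= epsilon | d; Y2 ::= d | W

Y has alternatives sharing prefix 'a': factor to Y → a Y1 with Y1 → ε | d.
Y has alternatives sharing prefix 'f': factor to Y → f Y2 with Y2 → d | W.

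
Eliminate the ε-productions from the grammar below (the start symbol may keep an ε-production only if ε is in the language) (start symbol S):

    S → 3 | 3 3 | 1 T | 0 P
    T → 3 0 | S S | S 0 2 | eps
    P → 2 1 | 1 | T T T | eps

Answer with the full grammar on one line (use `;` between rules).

S → 3 | 3 3 | 1 T | 1 | 0 P | 0; T → 3 0 | S S | S 0 2; P → 2 1 | 1 | T T T | T T | T

Nullable set = {P, T}.
ε ∉ L(G), so no ε-production is kept.
Add the nullable-subset variants: S → 1 T gives 1 T | 1. S → 0 P gives 0 P | 0. P → T T T gives T T T | T T | T.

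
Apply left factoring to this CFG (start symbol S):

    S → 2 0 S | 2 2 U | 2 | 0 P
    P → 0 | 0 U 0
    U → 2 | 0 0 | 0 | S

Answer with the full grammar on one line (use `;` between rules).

S has alternatives sharing prefix '2': factor to S → 2 S' with S' → 0 S | 2 U | ε.
P has alternatives sharing prefix '0': factor to P → 0 P' with P' → ε | U 0.
U has alternatives sharing prefix '0': factor to U → 0 U' with U' → 0 | ε.

S → 0 P | 2 S'; P → 0 P'; U → 2 | S | 0 U'; S' → 0 S | 2 U | ε; P' → ε | U 0; U' → 0 | ε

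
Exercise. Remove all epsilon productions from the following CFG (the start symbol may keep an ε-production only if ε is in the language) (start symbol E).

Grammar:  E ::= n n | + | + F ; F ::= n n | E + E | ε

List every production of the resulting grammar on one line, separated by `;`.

Nullable nonterminals: {F}.
ε ∉ L(G), so no ε-production is kept.

E ::= n n | + | + F; F ::= n n | E + E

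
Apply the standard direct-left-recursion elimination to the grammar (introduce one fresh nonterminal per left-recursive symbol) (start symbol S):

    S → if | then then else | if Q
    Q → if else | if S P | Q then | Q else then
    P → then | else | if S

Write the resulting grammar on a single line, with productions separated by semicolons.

S → if | then then else | if Q; Q → if else Q' | if S P Q'; P → then | else | if S; Q' → then Q' | else then Q' | ε

Left recursion appears on Q.
For Q: α = {then, else then}, β = {if else, if S P}. Rewrite as Q → β Q' and Q' → α Q' | ε.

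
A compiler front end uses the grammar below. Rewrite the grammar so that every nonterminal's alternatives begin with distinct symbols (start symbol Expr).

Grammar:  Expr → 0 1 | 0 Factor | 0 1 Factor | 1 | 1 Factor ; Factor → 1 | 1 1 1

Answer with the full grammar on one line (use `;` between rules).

Expr has alternatives sharing prefix '0': factor to Expr → 0 Expr1 with Expr1 → 1 | Factor | 1 Factor.
Expr has alternatives sharing prefix '1': factor to Expr → 1 Expr2 with Expr2 → ε | Factor.
Factor has alternatives sharing prefix '1': factor to Factor → 1 Factor1 with Factor1 → ε | 1 1.
Expr1 has alternatives sharing prefix '1': factor to Expr1 → 1 Expr11 with Expr11 → ε | Factor.

Expr → 0 Expr1 | 1 Expr2; Factor → 1 Factor1; Expr1 → Factor | 1 Expr11; Expr2 → eps | Factor; Factor1 → eps | 1 1; Expr11 → eps | Factor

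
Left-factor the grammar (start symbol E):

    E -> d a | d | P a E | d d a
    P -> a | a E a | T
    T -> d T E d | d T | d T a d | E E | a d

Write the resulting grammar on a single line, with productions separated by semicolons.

E -> P a E | d E'; P -> T | a P'; T -> E E | a d | d T T'; E' -> a | ε | d a; P' -> ε | E a; T' -> E d | ε | a d

E has alternatives sharing prefix 'd': factor to E → d E' with E' → a | ε | d a.
P has alternatives sharing prefix 'a': factor to P → a P' with P' → ε | E a.
T has alternatives sharing prefix 'd T': factor to T → d T T' with T' → E d | ε | a d.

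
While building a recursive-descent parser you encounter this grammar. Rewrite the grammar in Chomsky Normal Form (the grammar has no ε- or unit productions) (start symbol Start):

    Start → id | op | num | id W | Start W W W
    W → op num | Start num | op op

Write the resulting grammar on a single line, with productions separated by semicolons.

Introduce a nonterminal for each terminal appearing in a rule of length ≥ 2: X1 → id, X2 → op, X3 → num.
Binarize each right-hand side of length ≥ 3 by chaining fresh nonterminals (Y1, Y2, …): affected rules were Start → Start W W W.

Start → id | op | num | X1 W | Start Y1; W → X2 X3 | Start X3 | X2 X2; X1 → id; X2 → op; X3 → num; Y1 → W Y2; Y2 → W W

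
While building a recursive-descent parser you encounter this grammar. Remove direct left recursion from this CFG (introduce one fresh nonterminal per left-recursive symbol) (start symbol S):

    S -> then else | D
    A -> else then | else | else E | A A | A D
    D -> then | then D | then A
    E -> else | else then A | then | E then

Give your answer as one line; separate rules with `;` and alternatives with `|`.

Directly left-recursive nonterminals: A, E.
For A: α = {A, D}, β = {else then, else, else E}. Rewrite as A → β A' and A' → α A' | ε.
For E: α = {then}, β = {else, else then A, then}. Rewrite as E → β E' and E' → α E' | ε.

S -> then else | D; A -> else then A' | else A' | else E A'; D -> then | then D | then A; E -> else E' | else then A E' | then E'; A' -> A A' | D A' | ε; E' -> then E' | ε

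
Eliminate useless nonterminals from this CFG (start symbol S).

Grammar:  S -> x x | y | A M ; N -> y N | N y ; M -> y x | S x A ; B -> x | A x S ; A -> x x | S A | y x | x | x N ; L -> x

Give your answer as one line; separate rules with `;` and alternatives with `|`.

S -> x x | y | A M; M -> y x | S x A; A -> x x | S A | y x | x

Generating nonterminals: {A, B, L, M, S}.
Reachable from S after that: {A, M, S}.
Removed useless symbols: {B, L, N} and every production mentioning them.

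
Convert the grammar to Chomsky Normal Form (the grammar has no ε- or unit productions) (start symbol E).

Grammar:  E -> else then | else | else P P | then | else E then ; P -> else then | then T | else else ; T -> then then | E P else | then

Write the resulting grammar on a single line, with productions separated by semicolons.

Introduce a nonterminal for each terminal appearing in a rule of length ≥ 2: X1 → else, X2 → then.
Binarize each right-hand side of length ≥ 3 by chaining fresh nonterminals (Y1, Y2, …): affected rules were E → X1 P P; E → X1 E X2; T → E P X1.

E -> X1 X2 | else | X1 Y1 | then | X1 Y2; P -> X1 X2 | X2 T | X1 X1; T -> X2 X2 | E Y3 | then; X1 -> else; X2 -> then; Y1 -> P P; Y2 -> E X2; Y3 -> P X1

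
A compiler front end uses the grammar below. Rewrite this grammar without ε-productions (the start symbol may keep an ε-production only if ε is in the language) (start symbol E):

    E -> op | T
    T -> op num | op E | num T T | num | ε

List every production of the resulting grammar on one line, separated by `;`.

E -> op | T | ε; T -> op num | op E | op | num T T | num T | num

Nullable set = {E, T}.
ε ∈ L(G) since E is nullable, so keep E → ε.
Expand every rule over subsets of its nullable positions: T → op E gives op E | op. T → num T T gives num T T | num T | num.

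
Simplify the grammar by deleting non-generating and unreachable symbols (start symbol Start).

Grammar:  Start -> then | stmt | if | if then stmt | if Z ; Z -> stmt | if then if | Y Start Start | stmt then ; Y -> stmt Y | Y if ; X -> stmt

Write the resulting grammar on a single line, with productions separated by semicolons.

Start -> then | stmt | if | if then stmt | if Z; Z -> stmt | if then if | stmt then

Generating nonterminals: {Start, X, Z}.
Reachable from Start after that: {Start, Z}.
Removed useless symbols: {X, Y} and every production mentioning them.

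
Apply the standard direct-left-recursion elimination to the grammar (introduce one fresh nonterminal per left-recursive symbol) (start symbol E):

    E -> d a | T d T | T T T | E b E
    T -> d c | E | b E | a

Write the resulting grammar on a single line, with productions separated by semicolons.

E is directly left-recursive.
For E: α = {b E}, β = {d a, T d T, T T T}. Rewrite as E → β E' and E' → α E' | ε.

E -> d a E' | T d T E' | T T T E'; T -> d c | E | b E | a; E' -> b E E' | ε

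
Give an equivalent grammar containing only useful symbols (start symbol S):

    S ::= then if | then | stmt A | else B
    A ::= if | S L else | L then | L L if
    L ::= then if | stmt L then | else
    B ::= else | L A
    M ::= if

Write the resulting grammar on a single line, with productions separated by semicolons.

Generating nonterminals: {A, B, L, M, S}.
Reachable from S after that: {A, B, L, S}.
Removed useless symbols: {M} and every production mentioning them.

S ::= then if | then | stmt A | else B; A ::= if | S L else | L then | L L if; L ::= then if | stmt L then | else; B ::= else | L A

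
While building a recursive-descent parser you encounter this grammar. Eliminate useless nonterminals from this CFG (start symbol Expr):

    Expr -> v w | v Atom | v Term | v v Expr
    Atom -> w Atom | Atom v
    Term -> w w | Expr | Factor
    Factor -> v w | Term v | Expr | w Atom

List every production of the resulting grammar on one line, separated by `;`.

Expr -> v w | v Term | v v Expr; Term -> w w | Expr | Factor; Factor -> v w | Term v | Expr

Generating nonterminals: {Expr, Factor, Term}.
Reachable from Expr after that: {Expr, Factor, Term}.
Removed useless symbols: {Atom} and every production mentioning them.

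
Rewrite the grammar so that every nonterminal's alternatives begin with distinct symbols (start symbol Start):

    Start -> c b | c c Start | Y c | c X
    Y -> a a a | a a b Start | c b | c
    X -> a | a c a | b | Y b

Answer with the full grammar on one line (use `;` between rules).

Start -> Y c | c Start1; Y -> a a Y1 | c Y2; X -> b | Y b | a X1; Start1 -> b | c Start | X; Y1 -> a | b Start; Y2 -> b | ε; X1 -> ε | c a

Start has alternatives sharing prefix 'c': factor to Start → c Start1 with Start1 → b | c Start | X.
Y has alternatives sharing prefix 'a a': factor to Y → a a Y1 with Y1 → a | b Start.
Y has alternatives sharing prefix 'c': factor to Y → c Y2 with Y2 → b | ε.
X has alternatives sharing prefix 'a': factor to X → a X1 with X1 → ε | c a.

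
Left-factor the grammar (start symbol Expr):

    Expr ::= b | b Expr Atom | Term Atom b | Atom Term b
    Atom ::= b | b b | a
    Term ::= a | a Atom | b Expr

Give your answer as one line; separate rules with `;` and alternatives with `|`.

Expr has alternatives sharing prefix 'b': factor to Expr → b Expr1 with Expr1 → ε | Expr Atom.
Atom has alternatives sharing prefix 'b': factor to Atom → b Atom1 with Atom1 → ε | b.
Term has alternatives sharing prefix 'a': factor to Term → a Term1 with Term1 → ε | Atom.

Expr ::= Term Atom b | Atom Term b | b Expr1; Atom ::= a | b Atom1; Term ::= b Expr | a Term1; Expr1 ::= ε | Expr Atom; Atom1 ::= ε | b; Term1 ::= ε | Atom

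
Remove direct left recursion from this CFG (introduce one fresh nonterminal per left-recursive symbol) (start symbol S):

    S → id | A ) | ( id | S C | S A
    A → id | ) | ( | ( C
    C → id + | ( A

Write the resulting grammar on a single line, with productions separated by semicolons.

Left recursion appears on S.
For S: α = {C, A}, β = {id, A ), ( id}. Rewrite as S → β S' and S' → α S' | ε.

S → id S' | A ) S' | ( id S'; A → id | ) | ( | ( C; C → id + | ( A; S' → C S' | A S' | epsilon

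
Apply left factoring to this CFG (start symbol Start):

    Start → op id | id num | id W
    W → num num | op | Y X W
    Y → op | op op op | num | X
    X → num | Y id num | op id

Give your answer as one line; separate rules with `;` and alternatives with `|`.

Start → op id | id Start1; W → num num | op | Y X W; Y → num | X | op Y1; X → num | Y id num | op id; Start1 → num | W; Y1 → ε | op op

Start has alternatives sharing prefix 'id': factor to Start → id Start1 with Start1 → num | W.
Y has alternatives sharing prefix 'op': factor to Y → op Y1 with Y1 → ε | op op.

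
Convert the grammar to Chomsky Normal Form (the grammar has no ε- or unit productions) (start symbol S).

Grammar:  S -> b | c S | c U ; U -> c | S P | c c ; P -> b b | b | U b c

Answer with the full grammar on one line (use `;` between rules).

Introduce a nonterminal for each terminal appearing in a rule of length ≥ 2: X1 → c, X2 → b.
Binarize each right-hand side of length ≥ 3 by chaining fresh nonterminals (Y1, Y2, …): affected rules were P → U X2 X1.

S -> b | X1 S | X1 U; U -> c | S P | X1 X1; P -> X2 X2 | b | U Y1; X1 -> c; X2 -> b; Y1 -> X2 X1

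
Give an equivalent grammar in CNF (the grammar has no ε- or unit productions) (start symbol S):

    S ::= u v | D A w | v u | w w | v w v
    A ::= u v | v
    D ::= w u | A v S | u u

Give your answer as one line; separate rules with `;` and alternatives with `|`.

Introduce a nonterminal for each terminal appearing in a rule of length ≥ 2: X1 → u, X2 → v, X3 → w.
Binarize each right-hand side of length ≥ 3 by chaining fresh nonterminals (Y1, Y2, …): affected rules were S → D A X3; S → X2 X3 X2; D → A X2 S.

S ::= X1 X2 | D Y1 | X2 X1 | X3 X3 | X2 Y2; A ::= X1 X2 | v; D ::= X3 X1 | A Y3 | X1 X1; X1 ::= u; X2 ::= v; X3 ::= w; Y1 ::= A X3; Y2 ::= X3 X2; Y3 ::= X2 S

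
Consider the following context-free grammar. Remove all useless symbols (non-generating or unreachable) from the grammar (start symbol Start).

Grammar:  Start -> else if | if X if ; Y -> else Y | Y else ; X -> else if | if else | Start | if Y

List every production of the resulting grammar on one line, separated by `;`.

Generating nonterminals: {Start, X}.
Reachable from Start after that: {Start, X}.
Removed useless symbols: {Y} and every production mentioning them.

Start -> else if | if X if; X -> else if | if else | Start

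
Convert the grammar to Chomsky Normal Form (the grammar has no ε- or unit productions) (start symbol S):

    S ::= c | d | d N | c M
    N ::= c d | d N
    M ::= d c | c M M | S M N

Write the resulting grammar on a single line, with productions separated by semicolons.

Introduce a nonterminal for each terminal appearing in a rule of length ≥ 2: X1 → d, X2 → c.
Binarize each right-hand side of length ≥ 3 by chaining fresh nonterminals (Y1, Y2, …): affected rules were M → X2 M M; M → S M N.

S ::= c | d | X1 N | X2 M; N ::= X2 X1 | X1 N; M ::= X1 X2 | X2 Y1 | S Y2; X1 ::= d; X2 ::= c; Y1 ::= M M; Y2 ::= M N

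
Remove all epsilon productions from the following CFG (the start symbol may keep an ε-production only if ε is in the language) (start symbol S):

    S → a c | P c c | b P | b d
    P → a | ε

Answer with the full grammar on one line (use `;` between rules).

S → a c | P c c | c c | b P | b | b d; P → a

Nullable set = {P}.
ε ∉ L(G), so no ε-production is kept.
For each production, add variants omitting each subset of nullable occurrences: S → P c c gives P c c | c c. S → b P gives b P | b.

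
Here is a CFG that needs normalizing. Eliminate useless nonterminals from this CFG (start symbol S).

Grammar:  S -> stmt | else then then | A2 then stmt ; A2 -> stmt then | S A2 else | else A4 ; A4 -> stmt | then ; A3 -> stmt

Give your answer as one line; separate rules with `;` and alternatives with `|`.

S -> stmt | else then then | A2 then stmt; A2 -> stmt then | S A2 else | else A4; A4 -> stmt | then

Generating nonterminals: {A2, A3, A4, S}.
Reachable from S after that: {A2, A4, S}.
Removed useless symbols: {A3} and every production mentioning them.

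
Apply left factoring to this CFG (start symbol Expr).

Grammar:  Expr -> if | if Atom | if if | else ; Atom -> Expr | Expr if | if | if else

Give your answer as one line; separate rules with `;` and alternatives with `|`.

Expr -> else | if Expr1; Atom -> Expr Atom1 | if Atom2; Expr1 -> ε | Atom | if; Atom1 -> ε | if; Atom2 -> ε | else

Expr has alternatives sharing prefix 'if': factor to Expr → if Expr1 with Expr1 → ε | Atom | if.
Atom has alternatives sharing prefix 'Expr': factor to Atom → Expr Atom1 with Atom1 → ε | if.
Atom has alternatives sharing prefix 'if': factor to Atom → if Atom2 with Atom2 → ε | else.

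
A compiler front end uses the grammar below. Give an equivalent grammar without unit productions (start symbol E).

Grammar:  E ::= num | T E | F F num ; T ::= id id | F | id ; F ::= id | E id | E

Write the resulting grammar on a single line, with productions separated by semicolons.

E ::= num | T E | F F num; T ::= num | T E | F F num | id | E id | id id; F ::= num | T E | F F num | id | E id

Unit pairs: F ⇒* {E}; T ⇒* {E, F}.
Replace each nonterminal's rules with the union of the non-unit rules of every nonterminal it unit-derives.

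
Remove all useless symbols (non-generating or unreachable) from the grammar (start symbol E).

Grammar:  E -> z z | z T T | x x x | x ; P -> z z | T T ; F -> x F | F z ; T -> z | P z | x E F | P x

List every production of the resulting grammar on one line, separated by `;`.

Generating nonterminals: {E, P, T}.
Reachable from E after that: {E, P, T}.
Removed useless symbols: {F} and every production mentioning them.

E -> z z | z T T | x x x | x; P -> z z | T T; T -> z | P z | P x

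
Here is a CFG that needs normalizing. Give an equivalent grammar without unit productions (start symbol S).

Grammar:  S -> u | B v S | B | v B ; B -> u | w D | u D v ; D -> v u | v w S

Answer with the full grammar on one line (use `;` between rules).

S -> u | w D | u D v | B v S | v B; B -> u | w D | u D v; D -> v u | v w S

Unit pairs: S ⇒* {B}.
For each unit pair (A, B), copy every non-unit production of B to A, then drop all unit productions.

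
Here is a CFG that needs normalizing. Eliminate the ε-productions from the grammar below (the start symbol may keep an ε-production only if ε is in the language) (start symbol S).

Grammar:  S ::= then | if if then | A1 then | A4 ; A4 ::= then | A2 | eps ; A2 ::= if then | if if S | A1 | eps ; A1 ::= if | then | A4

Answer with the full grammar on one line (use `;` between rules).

S ::= then | if if then | A1 then | A4 | ε; A4 ::= then | A2; A2 ::= if then | if if S | if if | A1; A1 ::= if | then | A4

The nullable symbols are {A1, A2, A4, S}.
ε ∈ L(G) since S is nullable, so keep S → ε.
For each production, add variants omitting each subset of nullable occurrences: A2 → if if S gives if if S | if if.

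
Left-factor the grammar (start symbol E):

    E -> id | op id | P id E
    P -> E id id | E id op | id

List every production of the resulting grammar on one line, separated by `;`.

P has alternatives sharing prefix 'E id': factor to P → E id P' with P' → id | op.

E -> id | op id | P id E; P -> id | E id P'; P' -> id | op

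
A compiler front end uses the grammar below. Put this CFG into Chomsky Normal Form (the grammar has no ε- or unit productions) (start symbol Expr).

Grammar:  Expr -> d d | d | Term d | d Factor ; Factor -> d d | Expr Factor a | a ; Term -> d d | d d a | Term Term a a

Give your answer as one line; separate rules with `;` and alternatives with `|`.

Expr -> X1 X1 | d | Term X1 | X1 Factor; Factor -> X1 X1 | Expr Y1 | a; Term -> X1 X1 | X1 Y2 | Term Y3; X1 -> d; X2 -> a; Y1 -> Factor X2; Y2 -> X1 X2; Y3 -> Term Y4; Y4 -> X2 X2

Introduce a nonterminal for each terminal appearing in a rule of length ≥ 2: X1 → d, X2 → a.
Binarize each right-hand side of length ≥ 3 by chaining fresh nonterminals (Y1, Y2, …): affected rules were Factor → Expr Factor X2; Term → X1 X1 X2; Term → Term Term X2 X2.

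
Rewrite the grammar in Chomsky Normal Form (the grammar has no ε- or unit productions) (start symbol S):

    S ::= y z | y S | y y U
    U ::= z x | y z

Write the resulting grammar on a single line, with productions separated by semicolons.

S ::= X1 X2 | X1 S | X1 Y1; U ::= X2 X3 | X1 X2; X1 ::= y; X2 ::= z; X3 ::= x; Y1 ::= X1 U

Introduce a nonterminal for each terminal appearing in a rule of length ≥ 2: X1 → y, X2 → z, X3 → x.
Binarize each right-hand side of length ≥ 3 by chaining fresh nonterminals (Y1, Y2, …): affected rules were S → X1 X1 U.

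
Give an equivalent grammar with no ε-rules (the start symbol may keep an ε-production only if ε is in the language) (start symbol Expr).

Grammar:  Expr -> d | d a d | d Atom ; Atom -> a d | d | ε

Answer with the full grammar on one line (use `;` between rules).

The nullable symbols are {Atom}.
ε ∉ L(G), so no ε-production is kept.

Expr -> d | d a d | d Atom; Atom -> a d | d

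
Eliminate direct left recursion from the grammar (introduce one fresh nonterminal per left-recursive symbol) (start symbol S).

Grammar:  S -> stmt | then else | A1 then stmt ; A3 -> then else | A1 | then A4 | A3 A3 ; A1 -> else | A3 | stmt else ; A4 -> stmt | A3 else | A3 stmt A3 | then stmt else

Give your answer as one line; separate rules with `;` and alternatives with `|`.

S -> stmt | then else | A1 then stmt; A3 -> then else A3' | A1 A3' | then A4 A3'; A1 -> else | A3 | stmt else; A4 -> stmt | A3 else | A3 stmt A3 | then stmt else; A3' -> A3 A3' | ε

Left recursion appears on A3.
For A3: α = {A3}, β = {then else, A1, then A4}. Rewrite as A3 → β A3' and A3' → α A3' | ε.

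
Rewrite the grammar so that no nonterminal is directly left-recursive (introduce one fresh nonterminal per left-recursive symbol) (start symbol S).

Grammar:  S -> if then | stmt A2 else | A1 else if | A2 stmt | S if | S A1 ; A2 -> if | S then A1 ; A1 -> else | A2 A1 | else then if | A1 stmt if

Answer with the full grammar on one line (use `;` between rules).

S -> if then S' | stmt A2 else S' | A1 else if S' | A2 stmt S'; A2 -> if | S then A1; A1 -> else A1' | A2 A1 A1' | else then if A1'; S' -> if S' | A1 S' | eps; A1' -> stmt if A1' | eps

Directly left-recursive nonterminals: S, A1.
For S: α = {if, A1}, β = {if then, stmt A2 else, A1 else if, A2 stmt}. Rewrite as S → β S' and S' → α S' | ε.
For A1: α = {stmt if}, β = {else, A2 A1, else then if}. Rewrite as A1 → β A1' and A1' → α A1' | ε.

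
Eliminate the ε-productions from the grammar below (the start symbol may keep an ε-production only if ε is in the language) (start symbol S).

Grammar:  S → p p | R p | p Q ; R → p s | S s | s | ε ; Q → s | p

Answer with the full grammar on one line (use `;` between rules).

The nullable symbols are {R}.
ε ∉ L(G), so no ε-production is kept.
Add the nullable-subset variants: S → R p gives R p | p.

S → p p | R p | p | p Q; R → p s | S s | s; Q → s | p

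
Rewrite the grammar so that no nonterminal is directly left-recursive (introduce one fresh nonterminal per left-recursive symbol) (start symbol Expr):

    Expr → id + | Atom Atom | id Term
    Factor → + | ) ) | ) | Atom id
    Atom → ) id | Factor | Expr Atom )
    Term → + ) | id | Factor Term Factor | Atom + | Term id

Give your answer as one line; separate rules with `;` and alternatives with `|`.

Expr → id + | Atom Atom | id Term; Factor → + | ) ) | ) | Atom id; Atom → ) id | Factor | Expr Atom ); Term → + ) Term1 | id Term1 | Factor Term Factor Term1 | Atom + Term1; Term1 → id Term1 | ε

Left recursion appears on Term.
For Term: α = {id}, β = {+ ), id, Factor Term Factor, Atom +}. Rewrite as Term → β Term1 and Term1 → α Term1 | ε.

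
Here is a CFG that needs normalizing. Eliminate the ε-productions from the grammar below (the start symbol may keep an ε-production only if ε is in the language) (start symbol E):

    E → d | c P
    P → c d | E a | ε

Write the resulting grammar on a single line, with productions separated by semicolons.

Nullable set = {P}.
ε ∉ L(G), so no ε-production is kept.
Expand every rule over subsets of its nullable positions: E → c P gives c P | c.

E → d | c P | c; P → c d | E a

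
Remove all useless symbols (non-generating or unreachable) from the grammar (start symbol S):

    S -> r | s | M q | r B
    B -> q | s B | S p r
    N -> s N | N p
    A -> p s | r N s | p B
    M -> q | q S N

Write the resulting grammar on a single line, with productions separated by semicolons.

Generating nonterminals: {A, B, M, S}.
Reachable from S after that: {B, M, S}.
Removed useless symbols: {A, N} and every production mentioning them.

S -> r | s | M q | r B; B -> q | s B | S p r; M -> q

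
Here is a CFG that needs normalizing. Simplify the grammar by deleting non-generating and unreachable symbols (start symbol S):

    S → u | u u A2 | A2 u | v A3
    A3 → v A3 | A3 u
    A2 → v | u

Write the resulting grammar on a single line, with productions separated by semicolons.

S → u | u u A2 | A2 u; A2 → v | u

Generating nonterminals: {A2, S}.
Reachable from S after that: {A2, S}.
Removed useless symbols: {A3} and every production mentioning them.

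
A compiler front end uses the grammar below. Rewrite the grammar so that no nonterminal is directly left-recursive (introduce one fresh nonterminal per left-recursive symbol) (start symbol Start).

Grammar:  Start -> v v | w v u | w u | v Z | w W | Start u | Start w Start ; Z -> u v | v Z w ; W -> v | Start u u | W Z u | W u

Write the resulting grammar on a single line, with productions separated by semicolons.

Start -> v v Start1 | w v u Start1 | w u Start1 | v Z Start1 | w W Start1; Z -> u v | v Z w; W -> v W1 | Start u u W1; Start1 -> u Start1 | w Start Start1 | ε; W1 -> Z u W1 | u W1 | ε

Directly left-recursive nonterminals: Start, W.
For Start: α = {u, w Start}, β = {v v, w v u, w u, v Z, w W}. Rewrite as Start → β Start1 and Start1 → α Start1 | ε.
For W: α = {Z u, u}, β = {v, Start u u}. Rewrite as W → β W1 and W1 → α W1 | ε.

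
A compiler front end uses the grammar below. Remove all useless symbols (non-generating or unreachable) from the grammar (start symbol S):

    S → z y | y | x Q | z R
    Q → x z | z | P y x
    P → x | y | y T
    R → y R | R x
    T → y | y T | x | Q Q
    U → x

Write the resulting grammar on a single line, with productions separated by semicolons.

S → z y | y | x Q; Q → x z | z | P y x; P → x | y | y T; T → y | y T | x | Q Q

Generating nonterminals: {P, Q, S, T, U}.
Reachable from S after that: {P, Q, S, T}.
Removed useless symbols: {R, U} and every production mentioning them.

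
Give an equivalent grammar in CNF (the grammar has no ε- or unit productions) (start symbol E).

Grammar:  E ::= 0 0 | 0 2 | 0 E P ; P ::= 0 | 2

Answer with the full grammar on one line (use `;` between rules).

E ::= X1 X1 | X1 X2 | X1 Y1; P ::= 0 | 2; X1 ::= 0; X2 ::= 2; Y1 ::= E P

Introduce a nonterminal for each terminal appearing in a rule of length ≥ 2: X1 → 0, X2 → 2.
Binarize each right-hand side of length ≥ 3 by chaining fresh nonterminals (Y1, Y2, …): affected rules were E → X1 E P.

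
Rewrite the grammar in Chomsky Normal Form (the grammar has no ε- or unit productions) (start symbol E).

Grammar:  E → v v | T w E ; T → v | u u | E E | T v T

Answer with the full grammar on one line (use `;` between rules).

E → X1 X1 | T Y1; T → v | X3 X3 | E E | T Y2; X1 → v; X2 → w; X3 → u; Y1 → X2 E; Y2 → X1 T

Introduce a nonterminal for each terminal appearing in a rule of length ≥ 2: X1 → v, X2 → w, X3 → u.
Binarize each right-hand side of length ≥ 3 by chaining fresh nonterminals (Y1, Y2, …): affected rules were E → T X2 E; T → T X1 T.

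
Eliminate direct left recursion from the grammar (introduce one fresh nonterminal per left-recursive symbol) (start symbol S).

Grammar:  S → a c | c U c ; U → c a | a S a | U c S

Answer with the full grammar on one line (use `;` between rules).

Directly left-recursive nonterminal: U.
For U: α = {c S}, β = {c a, a S a}. Rewrite as U → β U' and U' → α U' | ε.

S → a c | c U c; U → c a U' | a S a U'; U' → c S U' | ε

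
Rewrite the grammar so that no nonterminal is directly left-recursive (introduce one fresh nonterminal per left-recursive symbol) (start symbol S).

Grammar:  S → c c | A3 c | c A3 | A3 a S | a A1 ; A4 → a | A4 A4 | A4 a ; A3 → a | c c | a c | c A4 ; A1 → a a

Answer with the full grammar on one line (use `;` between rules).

S → c c | A3 c | c A3 | A3 a S | a A1; A4 → a A4'; A3 → a | c c | a c | c A4; A1 → a a; A4' → A4 A4' | a A4' | ε

Left recursion appears on A4.
For A4: α = {A4, a}, β = {a}. Rewrite as A4 → β A4' and A4' → α A4' | ε.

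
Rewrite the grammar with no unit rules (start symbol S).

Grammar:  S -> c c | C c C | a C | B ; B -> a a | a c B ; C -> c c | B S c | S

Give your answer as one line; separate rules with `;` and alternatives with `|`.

S -> a a | a c B | c c | C c C | a C; B -> a a | a c B; C -> a a | a c B | c c | B S c | C c C | a C

Unit pairs: C ⇒* {B, S}; S ⇒* {B}.
Replace each nonterminal's rules with the union of the non-unit rules of every nonterminal it unit-derives.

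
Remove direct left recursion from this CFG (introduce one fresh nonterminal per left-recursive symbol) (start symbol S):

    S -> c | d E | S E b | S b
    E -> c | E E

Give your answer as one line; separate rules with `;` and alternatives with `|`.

Directly left-recursive nonterminals: S, E.
For S: α = {E b, b}, β = {c, d E}. Rewrite as S → β S' and S' → α S' | ε.
For E: α = {E}, β = {c}. Rewrite as E → β E' and E' → α E' | ε.

S -> c S' | d E S'; E -> c E'; S' -> E b S' | b S' | epsilon; E' -> E E' | epsilon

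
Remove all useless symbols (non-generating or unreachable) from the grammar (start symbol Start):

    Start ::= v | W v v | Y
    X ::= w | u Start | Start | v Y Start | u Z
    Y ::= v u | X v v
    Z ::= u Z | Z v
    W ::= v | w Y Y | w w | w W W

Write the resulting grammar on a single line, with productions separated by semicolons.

Generating nonterminals: {Start, W, X, Y}.
Reachable from Start after that: {Start, W, X, Y}.
Removed useless symbols: {Z} and every production mentioning them.

Start ::= v | W v v | Y; X ::= w | u Start | Start | v Y Start; Y ::= v u | X v v; W ::= v | w Y Y | w w | w W W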